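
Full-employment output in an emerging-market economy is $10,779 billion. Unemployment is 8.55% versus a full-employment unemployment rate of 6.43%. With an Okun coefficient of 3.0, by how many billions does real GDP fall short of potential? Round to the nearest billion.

Output gap = -3.0 × (8.55 - 6.43) = -3 × 2.12 = -6.36%.
Actual GDP ≈ 10779 × 0.9364 ≈ 10093 billion, so the shortfall is 10779 - 10093 = 686 billion.

$686 billion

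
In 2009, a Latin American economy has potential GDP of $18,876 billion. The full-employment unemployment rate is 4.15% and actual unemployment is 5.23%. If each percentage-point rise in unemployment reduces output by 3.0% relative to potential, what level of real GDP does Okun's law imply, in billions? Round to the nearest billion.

Unemployment gap = 5.23 - 4.15 = 1.08 points, so the output gap is -3 × 1.08 = -3.24%.
Actual GDP = 18876 × (1 - 3.24/100) = 18876 × 0.9676 ≈ 18264 billion.

$18,264 billion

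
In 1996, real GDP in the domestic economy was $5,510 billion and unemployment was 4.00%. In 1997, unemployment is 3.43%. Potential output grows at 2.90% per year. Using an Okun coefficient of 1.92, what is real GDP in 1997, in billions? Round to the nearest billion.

$5,730 billion

Δu = 3.43 - 4 = -0.57 points.
Okun's law (growth form): g_Y = g_Y* - β × Δu = 2.90 - 1.92 × (-0.57) = 2.9 + 1.0944 = 3.9944%.
Real GDP in the next year = 5510 × (1 + 3.9944/100) = 5510 × 1.039944 ≈ 5730 billion.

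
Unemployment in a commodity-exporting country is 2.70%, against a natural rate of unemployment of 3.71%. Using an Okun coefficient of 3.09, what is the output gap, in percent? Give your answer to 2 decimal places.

The unemployment gap is 2.7 - 3.71 = -1.01 percentage points.
Okun's law gives an output gap of -3.09 × (-1.01) = 3.1209%, i.e. 3.12% above potential.

3.12%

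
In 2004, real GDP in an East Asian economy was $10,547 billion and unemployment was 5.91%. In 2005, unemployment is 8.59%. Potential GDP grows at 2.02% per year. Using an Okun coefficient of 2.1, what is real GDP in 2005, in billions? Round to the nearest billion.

Δu = 8.59 - 5.91 = 2.68 points.
Okun's law (growth form): g_Y = g_Y* - β × Δu = 2.02 - 2.1 × (2.68) = 2.02 - 5.628 = -3.608%.
Real GDP in the next year = 10547 × (1 - 3.608/100) = 10547 × 0.96392 ≈ 10166 billion.

$10,166 billion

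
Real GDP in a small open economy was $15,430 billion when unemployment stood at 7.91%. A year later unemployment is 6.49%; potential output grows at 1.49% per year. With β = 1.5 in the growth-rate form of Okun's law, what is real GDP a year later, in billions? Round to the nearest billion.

$15,989 billion

Δu = 6.49 - 7.91 = -1.42 points.
Okun's law (growth form): g_Y = g_Y* - β × Δu = 1.49 - 1.5 × (-1.42) = 1.49 + 2.13 = 3.62%.
Real GDP in the next year = 15430 × (1 + 3.62/100) = 15430 × 1.0362 ≈ 15989 billion.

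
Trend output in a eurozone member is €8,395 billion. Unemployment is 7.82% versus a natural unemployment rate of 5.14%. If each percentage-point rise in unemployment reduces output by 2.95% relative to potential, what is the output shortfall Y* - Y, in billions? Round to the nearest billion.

Output gap = -2.95 × (7.82 - 5.14) = -2.95 × 2.68 = -7.906%.
Actual GDP ≈ 8395 × 0.92094 ≈ 7731 billion, so the shortfall is 8395 - 7731 = 664 billion.

€664 billion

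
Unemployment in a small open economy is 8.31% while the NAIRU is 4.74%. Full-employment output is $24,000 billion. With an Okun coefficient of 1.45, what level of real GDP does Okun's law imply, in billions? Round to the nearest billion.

$22,758 billion

Unemployment gap = 8.31 - 4.74 = 3.57 points, so the output gap is -1.45 × 3.57 = -5.1765%.
Actual GDP = 24000 × (1 - 5.1765/100) = 24000 × 0.948235 ≈ 22758 billion.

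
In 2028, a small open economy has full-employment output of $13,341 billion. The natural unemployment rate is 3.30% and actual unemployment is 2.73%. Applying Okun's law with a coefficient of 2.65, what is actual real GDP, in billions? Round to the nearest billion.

$13,543 billion

Unemployment gap = 2.73 - 3.3 = -0.57 points, so the output gap is -2.65 × (-0.57) = 1.5105%.
Actual GDP = 13341 × (1 + 1.5105/100) = 13341 × 1.015105 ≈ 13543 billion.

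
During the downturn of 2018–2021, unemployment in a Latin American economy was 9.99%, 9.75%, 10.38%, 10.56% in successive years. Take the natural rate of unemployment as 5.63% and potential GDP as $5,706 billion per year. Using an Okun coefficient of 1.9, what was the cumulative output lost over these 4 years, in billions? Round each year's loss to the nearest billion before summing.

Year 2018: gap = -1.9 × (9.99 - 5.63) = -8.284%, loss ≈ 5706 × 8.284/100 ≈ 473.
Year 2019: gap = -1.9 × (9.75 - 5.63) = -7.828%, loss ≈ 5706 × 7.828/100 ≈ 447.
Year 2020: gap = -1.9 × (10.38 - 5.63) = -9.025%, loss ≈ 5706 × 9.025/100 ≈ 515.
Year 2021: gap = -1.9 × (10.56 - 5.63) = -9.367%, loss ≈ 5706 × 9.367/100 ≈ 534.
Total lost output = 473 + 447 + 515 + 534 = 1969 billion.

$1,969 billion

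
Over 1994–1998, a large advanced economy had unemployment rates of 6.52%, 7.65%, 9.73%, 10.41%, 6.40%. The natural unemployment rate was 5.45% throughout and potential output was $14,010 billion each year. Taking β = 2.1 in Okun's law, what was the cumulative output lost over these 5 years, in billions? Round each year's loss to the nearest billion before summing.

Year 1994: gap = -2.1 × (6.52 - 5.45) = -2.247%, loss ≈ 14010 × 2.247/100 ≈ 315.
Year 1995: gap = -2.1 × (7.65 - 5.45) = -4.62%, loss ≈ 14010 × 4.62/100 ≈ 647.
Year 1996: gap = -2.1 × (9.73 - 5.45) = -8.988%, loss ≈ 14010 × 8.988/100 ≈ 1259.
Year 1997: gap = -2.1 × (10.41 - 5.45) = -10.416%, loss ≈ 14010 × 10.416/100 ≈ 1459.
Year 1998: gap = -2.1 × (6.4 - 5.45) = -1.995%, loss ≈ 14010 × 1.995/100 ≈ 279.
Total lost output = 315 + 647 + 1259 + 1459 + 279 = 3959 billion.

$3,959 billion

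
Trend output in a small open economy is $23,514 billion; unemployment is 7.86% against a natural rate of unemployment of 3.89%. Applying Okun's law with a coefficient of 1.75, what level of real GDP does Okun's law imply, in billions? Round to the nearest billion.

Unemployment gap = 7.86 - 3.89 = 3.97 points, so the output gap is -1.75 × 3.97 = -6.9475%.
Actual GDP = 23514 × (1 - 6.9475/100) = 23514 × 0.930525 ≈ 21880 billion.

$21,880 billion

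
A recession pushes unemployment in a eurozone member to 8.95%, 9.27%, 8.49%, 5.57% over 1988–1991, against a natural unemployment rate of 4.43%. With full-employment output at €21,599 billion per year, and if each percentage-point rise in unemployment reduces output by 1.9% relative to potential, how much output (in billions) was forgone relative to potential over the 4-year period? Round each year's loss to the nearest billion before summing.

Year 1988: gap = -1.9 × (8.95 - 4.43) = -8.588%, loss ≈ 21599 × 8.588/100 ≈ 1855.
Year 1989: gap = -1.9 × (9.27 - 4.43) = -9.196%, loss ≈ 21599 × 9.196/100 ≈ 1986.
Year 1990: gap = -1.9 × (8.49 - 4.43) = -7.714%, loss ≈ 21599 × 7.714/100 ≈ 1666.
Year 1991: gap = -1.9 × (5.57 - 4.43) = -2.166%, loss ≈ 21599 × 2.166/100 ≈ 468.
Total lost output = 1855 + 1986 + 1666 + 468 = 5975 billion.

€5,975 billion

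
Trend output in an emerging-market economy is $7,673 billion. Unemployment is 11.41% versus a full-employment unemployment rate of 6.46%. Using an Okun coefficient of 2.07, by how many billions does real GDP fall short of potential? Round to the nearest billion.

Output gap = -2.07 × (11.41 - 6.46) = -2.07 × 4.95 = -10.2465%.
Actual GDP ≈ 7673 × 0.897535 ≈ 6887 billion, so the shortfall is 7673 - 6887 = 786 billion.

$786 billion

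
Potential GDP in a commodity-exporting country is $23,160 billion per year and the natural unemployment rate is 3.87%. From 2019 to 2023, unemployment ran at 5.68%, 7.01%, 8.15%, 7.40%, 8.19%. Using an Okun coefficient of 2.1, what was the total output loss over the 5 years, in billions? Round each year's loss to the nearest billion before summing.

Year 2019: gap = -2.1 × (5.68 - 3.87) = -3.801%, loss ≈ 23160 × 3.801/100 ≈ 880.
Year 2020: gap = -2.1 × (7.01 - 3.87) = -6.594%, loss ≈ 23160 × 6.594/100 ≈ 1527.
Year 2021: gap = -2.1 × (8.15 - 3.87) = -8.988%, loss ≈ 23160 × 8.988/100 ≈ 2082.
Year 2022: gap = -2.1 × (7.4 - 3.87) = -7.413%, loss ≈ 23160 × 7.413/100 ≈ 1717.
Year 2023: gap = -2.1 × (8.19 - 3.87) = -9.072%, loss ≈ 23160 × 9.072/100 ≈ 2101.
Total lost output = 880 + 1527 + 2082 + 1717 + 2101 = 8307 billion.

$8,307 billion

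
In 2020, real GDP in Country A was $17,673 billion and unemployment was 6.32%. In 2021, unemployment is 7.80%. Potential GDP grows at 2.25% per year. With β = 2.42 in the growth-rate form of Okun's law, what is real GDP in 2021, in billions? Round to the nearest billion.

Δu = 7.8 - 6.32 = 1.48 points.
Okun's law (growth form): g_Y = g_Y* - β × Δu = 2.25 - 2.42 × (1.48) = 2.25 - 3.5816 = -1.3316%.
Real GDP in the next year = 17673 × (1 - 1.3316/100) = 17673 × 0.986684 ≈ 17438 billion.

$17,438 billion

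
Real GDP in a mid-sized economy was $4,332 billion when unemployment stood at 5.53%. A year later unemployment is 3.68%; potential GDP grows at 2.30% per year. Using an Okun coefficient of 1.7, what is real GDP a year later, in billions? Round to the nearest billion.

$4,568 billion

Δu = 3.68 - 5.53 = -1.85 points.
Okun's law (growth form): g_Y = g_Y* - β × Δu = 2.30 - 1.7 × (-1.85) = 2.3 + 3.145 = 5.445%.
Real GDP in the next year = 4332 × (1 + 5.445/100) = 4332 × 1.05445 ≈ 4568 billion.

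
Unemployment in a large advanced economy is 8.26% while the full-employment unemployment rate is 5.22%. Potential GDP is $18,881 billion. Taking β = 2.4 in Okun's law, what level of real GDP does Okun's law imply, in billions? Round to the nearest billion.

$17,503 billion

Unemployment gap = 8.26 - 5.22 = 3.04 points, so the output gap is -2.4 × 3.04 = -7.296%.
Actual GDP = 18881 × (1 - 7.296/100) = 18881 × 0.92704 ≈ 17503 billion.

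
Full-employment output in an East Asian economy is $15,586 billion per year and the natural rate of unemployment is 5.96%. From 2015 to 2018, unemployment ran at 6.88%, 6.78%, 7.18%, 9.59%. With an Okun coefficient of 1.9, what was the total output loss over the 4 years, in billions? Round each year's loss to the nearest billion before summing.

Year 2015: gap = -1.9 × (6.88 - 5.96) = -1.748%, loss ≈ 15586 × 1.748/100 ≈ 272.
Year 2016: gap = -1.9 × (6.78 - 5.96) = -1.558%, loss ≈ 15586 × 1.558/100 ≈ 243.
Year 2017: gap = -1.9 × (7.18 - 5.96) = -2.318%, loss ≈ 15586 × 2.318/100 ≈ 361.
Year 2018: gap = -1.9 × (9.59 - 5.96) = -6.897%, loss ≈ 15586 × 6.897/100 ≈ 1075.
Total lost output = 272 + 243 + 361 + 1075 = 1951 billion.

$1,951 billion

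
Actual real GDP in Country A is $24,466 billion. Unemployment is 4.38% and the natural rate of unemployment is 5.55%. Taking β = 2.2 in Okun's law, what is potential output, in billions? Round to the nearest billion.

Unemployment gap = 4.38 - 5.55 = -1.17 points, so output gap = -2.2 × (-1.17) = 2.574%.
Since Y = Y* × (1 + gap/100), Y* = 24466/1.02574 ≈ 23852 billion.

$23,852 billion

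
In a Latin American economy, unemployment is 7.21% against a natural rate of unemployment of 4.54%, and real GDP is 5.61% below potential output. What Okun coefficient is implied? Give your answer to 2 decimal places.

Okun's law: output gap = -β × (u - u*).
-5.61 = -β × (7.21 - 4.54) = -β × 2.67, so β = 5.61/2.67 = 2.10.

β ≈ 2.10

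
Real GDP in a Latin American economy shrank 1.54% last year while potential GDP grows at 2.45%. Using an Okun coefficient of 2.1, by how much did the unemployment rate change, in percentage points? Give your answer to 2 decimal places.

1.90 percentage points

Growth-rate Okun's law: g_Y = g_Y* - β × Δu, so Δu = (g_Y* - g_Y)/β.
Δu = (2.45 + 1.54)/2.1 = 3.99/2.1 = 1.90 percentage points.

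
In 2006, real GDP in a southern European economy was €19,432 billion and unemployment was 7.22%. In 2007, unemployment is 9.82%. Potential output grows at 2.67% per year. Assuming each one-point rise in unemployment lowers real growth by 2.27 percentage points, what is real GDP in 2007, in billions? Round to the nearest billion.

Δu = 9.82 - 7.22 = 2.6 points.
Okun's law (growth form): g_Y = g_Y* - β × Δu = 2.67 - 2.27 × (2.60) = 2.67 - 5.902 = -3.232%.
Real GDP in the next year = 19432 × (1 - 3.232/100) = 19432 × 0.96768 ≈ 18804 billion.

€18,804 billion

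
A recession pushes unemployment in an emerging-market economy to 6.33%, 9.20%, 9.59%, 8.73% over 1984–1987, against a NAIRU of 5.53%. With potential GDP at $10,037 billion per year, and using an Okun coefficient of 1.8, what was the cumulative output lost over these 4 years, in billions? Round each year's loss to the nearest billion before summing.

Year 1984: gap = -1.8 × (6.33 - 5.53) = -1.44%, loss ≈ 10037 × 1.44/100 ≈ 145.
Year 1985: gap = -1.8 × (9.2 - 5.53) = -6.606%, loss ≈ 10037 × 6.606/100 ≈ 663.
Year 1986: gap = -1.8 × (9.59 - 5.53) = -7.308%, loss ≈ 10037 × 7.308/100 ≈ 734.
Year 1987: gap = -1.8 × (8.73 - 5.53) = -5.76%, loss ≈ 10037 × 5.76/100 ≈ 578.
Total lost output = 145 + 663 + 734 + 578 = 2120 billion.

$2,120 billion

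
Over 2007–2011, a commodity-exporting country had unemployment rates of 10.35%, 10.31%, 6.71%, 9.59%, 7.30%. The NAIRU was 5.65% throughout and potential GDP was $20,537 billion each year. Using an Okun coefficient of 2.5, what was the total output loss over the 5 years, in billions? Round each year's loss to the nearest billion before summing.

$8,220 billion

Year 2007: gap = -2.5 × (10.35 - 5.65) = -11.75%, loss ≈ 20537 × 11.75/100 ≈ 2413.
Year 2008: gap = -2.5 × (10.31 - 5.65) = -11.65%, loss ≈ 20537 × 11.65/100 ≈ 2393.
Year 2009: gap = -2.5 × (6.71 - 5.65) = -2.65%, loss ≈ 20537 × 2.65/100 ≈ 544.
Year 2010: gap = -2.5 × (9.59 - 5.65) = -9.85%, loss ≈ 20537 × 9.85/100 ≈ 2023.
Year 2011: gap = -2.5 × (7.3 - 5.65) = -4.125%, loss ≈ 20537 × 4.125/100 ≈ 847.
Total lost output = 2413 + 2393 + 544 + 2023 + 847 = 8220 billion.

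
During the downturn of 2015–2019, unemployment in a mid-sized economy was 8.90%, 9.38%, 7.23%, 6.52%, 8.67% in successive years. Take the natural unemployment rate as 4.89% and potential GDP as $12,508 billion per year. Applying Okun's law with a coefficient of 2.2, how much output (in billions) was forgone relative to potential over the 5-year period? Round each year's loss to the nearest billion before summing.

Year 2015: gap = -2.2 × (8.9 - 4.89) = -8.822%, loss ≈ 12508 × 8.822/100 ≈ 1103.
Year 2016: gap = -2.2 × (9.38 - 4.89) = -9.878%, loss ≈ 12508 × 9.878/100 ≈ 1236.
Year 2017: gap = -2.2 × (7.23 - 4.89) = -5.148%, loss ≈ 12508 × 5.148/100 ≈ 644.
Year 2018: gap = -2.2 × (6.52 - 4.89) = -3.586%, loss ≈ 12508 × 3.586/100 ≈ 449.
Year 2019: gap = -2.2 × (8.67 - 4.89) = -8.316%, loss ≈ 12508 × 8.316/100 ≈ 1040.
Total lost output = 1103 + 1236 + 644 + 449 + 1040 = 4472 billion.

$4,472 billion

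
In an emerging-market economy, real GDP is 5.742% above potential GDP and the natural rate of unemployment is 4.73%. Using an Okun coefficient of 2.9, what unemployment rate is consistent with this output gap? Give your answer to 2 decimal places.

From Okun's law, u - u* = -(output gap)/β = -(5.742)/2.9 = -1.98 points.
So u = 4.73 - 1.98 = 2.75%.

2.75%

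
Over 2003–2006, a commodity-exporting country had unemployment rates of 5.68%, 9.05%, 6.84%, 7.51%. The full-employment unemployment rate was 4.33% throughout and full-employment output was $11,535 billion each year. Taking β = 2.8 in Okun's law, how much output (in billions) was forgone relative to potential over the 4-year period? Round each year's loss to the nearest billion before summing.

Year 2003: gap = -2.8 × (5.68 - 4.33) = -3.78%, loss ≈ 11535 × 3.78/100 ≈ 436.
Year 2004: gap = -2.8 × (9.05 - 4.33) = -13.216%, loss ≈ 11535 × 13.216/100 ≈ 1524.
Year 2005: gap = -2.8 × (6.84 - 4.33) = -7.028%, loss ≈ 11535 × 7.028/100 ≈ 811.
Year 2006: gap = -2.8 × (7.51 - 4.33) = -8.904%, loss ≈ 11535 × 8.904/100 ≈ 1027.
Total lost output = 436 + 1524 + 811 + 1027 = 3798 billion.

$3,798 billion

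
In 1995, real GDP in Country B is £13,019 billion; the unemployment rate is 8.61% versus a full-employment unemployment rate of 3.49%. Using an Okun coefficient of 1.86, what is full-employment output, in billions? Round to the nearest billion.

£14,389 billion

Unemployment gap = 8.61 - 3.49 = 5.12 points, so output gap = -1.86 × 5.12 = -9.5232%.
Since Y = Y* × (1 + gap/100), Y* = 13019/0.904768 ≈ 14389 billion.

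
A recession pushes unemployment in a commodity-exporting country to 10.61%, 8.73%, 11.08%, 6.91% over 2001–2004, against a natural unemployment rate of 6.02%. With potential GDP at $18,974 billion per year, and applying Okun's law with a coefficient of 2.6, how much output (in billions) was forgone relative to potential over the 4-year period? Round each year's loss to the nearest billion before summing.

$6,536 billion

Year 2001: gap = -2.6 × (10.61 - 6.02) = -11.934%, loss ≈ 18974 × 11.934/100 ≈ 2264.
Year 2002: gap = -2.6 × (8.73 - 6.02) = -7.046%, loss ≈ 18974 × 7.046/100 ≈ 1337.
Year 2003: gap = -2.6 × (11.08 - 6.02) = -13.156%, loss ≈ 18974 × 13.156/100 ≈ 2496.
Year 2004: gap = -2.6 × (6.91 - 6.02) = -2.314%, loss ≈ 18974 × 2.314/100 ≈ 439.
Total lost output = 2264 + 1337 + 2496 + 439 = 6536 billion.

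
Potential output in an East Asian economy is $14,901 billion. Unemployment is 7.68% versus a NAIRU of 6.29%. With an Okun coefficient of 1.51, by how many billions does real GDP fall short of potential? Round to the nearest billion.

$313 billion

Output gap = -1.51 × (7.68 - 6.29) = -1.51 × 1.39 = -2.0989%.
Actual GDP ≈ 14901 × 0.979011 ≈ 14588 billion, so the shortfall is 14901 - 14588 = 313 billion.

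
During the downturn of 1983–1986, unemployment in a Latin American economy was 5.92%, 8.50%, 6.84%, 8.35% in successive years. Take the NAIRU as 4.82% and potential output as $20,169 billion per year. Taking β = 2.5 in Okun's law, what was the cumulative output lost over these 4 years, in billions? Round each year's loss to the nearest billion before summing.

Year 1983: gap = -2.5 × (5.92 - 4.82) = -2.75%, loss ≈ 20169 × 2.75/100 ≈ 555.
Year 1984: gap = -2.5 × (8.5 - 4.82) = -9.2%, loss ≈ 20169 × 9.2/100 ≈ 1856.
Year 1985: gap = -2.5 × (6.84 - 4.82) = -5.05%, loss ≈ 20169 × 5.05/100 ≈ 1019.
Year 1986: gap = -2.5 × (8.35 - 4.82) = -8.825%, loss ≈ 20169 × 8.825/100 ≈ 1780.
Total lost output = 555 + 1856 + 1019 + 1780 = 5210 billion.

$5,210 billion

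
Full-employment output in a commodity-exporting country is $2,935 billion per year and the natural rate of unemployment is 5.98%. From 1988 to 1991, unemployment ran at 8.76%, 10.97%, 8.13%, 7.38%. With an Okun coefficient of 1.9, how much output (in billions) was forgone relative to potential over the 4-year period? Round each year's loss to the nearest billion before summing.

$631 billion

Year 1988: gap = -1.9 × (8.76 - 5.98) = -5.282%, loss ≈ 2935 × 5.282/100 ≈ 155.
Year 1989: gap = -1.9 × (10.97 - 5.98) = -9.481%, loss ≈ 2935 × 9.481/100 ≈ 278.
Year 1990: gap = -1.9 × (8.13 - 5.98) = -4.085%, loss ≈ 2935 × 4.085/100 ≈ 120.
Year 1991: gap = -1.9 × (7.38 - 5.98) = -2.66%, loss ≈ 2935 × 2.66/100 ≈ 78.
Total lost output = 155 + 278 + 120 + 78 = 631 billion.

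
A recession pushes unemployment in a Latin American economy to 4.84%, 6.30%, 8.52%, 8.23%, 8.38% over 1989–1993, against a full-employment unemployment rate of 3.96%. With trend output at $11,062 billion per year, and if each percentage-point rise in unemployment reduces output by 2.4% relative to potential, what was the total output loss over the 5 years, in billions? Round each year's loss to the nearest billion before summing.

Year 1989: gap = -2.4 × (4.84 - 3.96) = -2.112%, loss ≈ 11062 × 2.112/100 ≈ 234.
Year 1990: gap = -2.4 × (6.3 - 3.96) = -5.616%, loss ≈ 11062 × 5.616/100 ≈ 621.
Year 1991: gap = -2.4 × (8.52 - 3.96) = -10.944%, loss ≈ 11062 × 10.944/100 ≈ 1211.
Year 1992: gap = -2.4 × (8.23 - 3.96) = -10.248%, loss ≈ 11062 × 10.248/100 ≈ 1134.
Year 1993: gap = -2.4 × (8.38 - 3.96) = -10.608%, loss ≈ 11062 × 10.608/100 ≈ 1173.
Total lost output = 234 + 621 + 1211 + 1134 + 1173 = 4373 billion.

$4,373 billion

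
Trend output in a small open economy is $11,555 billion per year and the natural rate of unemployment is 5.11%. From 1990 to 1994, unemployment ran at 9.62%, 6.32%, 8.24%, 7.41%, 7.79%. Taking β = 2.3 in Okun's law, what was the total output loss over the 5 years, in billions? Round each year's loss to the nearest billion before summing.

Year 1990: gap = -2.3 × (9.62 - 5.11) = -10.373%, loss ≈ 11555 × 10.373/100 ≈ 1199.
Year 1991: gap = -2.3 × (6.32 - 5.11) = -2.783%, loss ≈ 11555 × 2.783/100 ≈ 322.
Year 1992: gap = -2.3 × (8.24 - 5.11) = -7.199%, loss ≈ 11555 × 7.199/100 ≈ 832.
Year 1993: gap = -2.3 × (7.41 - 5.11) = -5.29%, loss ≈ 11555 × 5.29/100 ≈ 611.
Year 1994: gap = -2.3 × (7.79 - 5.11) = -6.164%, loss ≈ 11555 × 6.164/100 ≈ 712.
Total lost output = 1199 + 322 + 832 + 611 + 712 = 3676 billion.

$3,676 billion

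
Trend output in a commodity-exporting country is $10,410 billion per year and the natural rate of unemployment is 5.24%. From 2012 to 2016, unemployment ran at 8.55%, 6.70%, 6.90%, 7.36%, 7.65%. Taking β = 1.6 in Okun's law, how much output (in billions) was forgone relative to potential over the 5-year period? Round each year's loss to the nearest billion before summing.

Year 2012: gap = -1.6 × (8.55 - 5.24) = -5.296%, loss ≈ 10410 × 5.296/100 ≈ 551.
Year 2013: gap = -1.6 × (6.7 - 5.24) = -2.336%, loss ≈ 10410 × 2.336/100 ≈ 243.
Year 2014: gap = -1.6 × (6.9 - 5.24) = -2.656%, loss ≈ 10410 × 2.656/100 ≈ 276.
Year 2015: gap = -1.6 × (7.36 - 5.24) = -3.392%, loss ≈ 10410 × 3.392/100 ≈ 353.
Year 2016: gap = -1.6 × (7.65 - 5.24) = -3.856%, loss ≈ 10410 × 3.856/100 ≈ 401.
Total lost output = 551 + 243 + 276 + 353 + 401 = 1824 billion.

$1,824 billion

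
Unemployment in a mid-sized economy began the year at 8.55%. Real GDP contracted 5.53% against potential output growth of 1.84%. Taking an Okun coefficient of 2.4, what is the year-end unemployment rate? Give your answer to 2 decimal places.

Growth-rate Okun's law: g_Y = g_Y* - β × Δu, so Δu = (g_Y* - g_Y)/β.
Δu = (1.84 + 5.53)/2.4 = 7.37/2.4 = 3.07 percentage points.
Year-end unemployment = 8.55 + 3.07 = 11.62%.

11.62%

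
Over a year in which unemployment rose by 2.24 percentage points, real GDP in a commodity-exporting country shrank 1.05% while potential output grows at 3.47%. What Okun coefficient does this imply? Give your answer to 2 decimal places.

β ≈ 2.02

Growth form: g_Y = g_Y* - β × Δu, so β = (g_Y* - g_Y)/Δu.
β = (3.47 + 1.05)/2.24 = 4.52/2.24 = 2.02.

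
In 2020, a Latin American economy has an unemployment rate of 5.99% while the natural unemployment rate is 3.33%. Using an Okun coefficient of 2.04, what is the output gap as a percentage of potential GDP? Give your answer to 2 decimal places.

-5.43%

The unemployment gap is 5.99 - 3.33 = 2.66 percentage points.
Okun's law gives an output gap of -2.04 × 2.66 = -5.4264%, i.e. 5.43% below potential.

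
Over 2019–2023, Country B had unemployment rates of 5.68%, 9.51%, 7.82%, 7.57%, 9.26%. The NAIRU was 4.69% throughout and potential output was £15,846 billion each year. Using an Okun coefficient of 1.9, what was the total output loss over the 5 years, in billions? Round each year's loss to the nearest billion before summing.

£4,934 billion

Year 2019: gap = -1.9 × (5.68 - 4.69) = -1.881%, loss ≈ 15846 × 1.881/100 ≈ 298.
Year 2020: gap = -1.9 × (9.51 - 4.69) = -9.158%, loss ≈ 15846 × 9.158/100 ≈ 1451.
Year 2021: gap = -1.9 × (7.82 - 4.69) = -5.947%, loss ≈ 15846 × 5.947/100 ≈ 942.
Year 2022: gap = -1.9 × (7.57 - 4.69) = -5.472%, loss ≈ 15846 × 5.472/100 ≈ 867.
Year 2023: gap = -1.9 × (9.26 - 4.69) = -8.683%, loss ≈ 15846 × 8.683/100 ≈ 1376.
Total lost output = 298 + 1451 + 942 + 867 + 1376 = 4934 billion.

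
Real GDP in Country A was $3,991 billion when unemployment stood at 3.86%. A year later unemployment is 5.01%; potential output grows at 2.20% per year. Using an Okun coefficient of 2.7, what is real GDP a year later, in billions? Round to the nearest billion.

$3,955 billion

Δu = 5.01 - 3.86 = 1.15 points.
Okun's law (growth form): g_Y = g_Y* - β × Δu = 2.20 - 2.7 × (1.15) = 2.2 - 3.105 = -0.905%.
Real GDP in the next year = 3991 × (1 - 0.905/100) = 3991 × 0.99095 ≈ 3955 billion.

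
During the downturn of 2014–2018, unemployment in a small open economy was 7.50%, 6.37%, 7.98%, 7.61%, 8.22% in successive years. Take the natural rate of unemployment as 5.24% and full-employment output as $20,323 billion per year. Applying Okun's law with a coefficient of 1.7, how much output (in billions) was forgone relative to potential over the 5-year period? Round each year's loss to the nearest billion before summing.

$3,967 billion

Year 2014: gap = -1.7 × (7.5 - 5.24) = -3.842%, loss ≈ 20323 × 3.842/100 ≈ 781.
Year 2015: gap = -1.7 × (6.37 - 5.24) = -1.921%, loss ≈ 20323 × 1.921/100 ≈ 390.
Year 2016: gap = -1.7 × (7.98 - 5.24) = -4.658%, loss ≈ 20323 × 4.658/100 ≈ 947.
Year 2017: gap = -1.7 × (7.61 - 5.24) = -4.029%, loss ≈ 20323 × 4.029/100 ≈ 819.
Year 2018: gap = -1.7 × (8.22 - 5.24) = -5.066%, loss ≈ 20323 × 5.066/100 ≈ 1030.
Total lost output = 781 + 390 + 947 + 819 + 1030 = 3967 billion.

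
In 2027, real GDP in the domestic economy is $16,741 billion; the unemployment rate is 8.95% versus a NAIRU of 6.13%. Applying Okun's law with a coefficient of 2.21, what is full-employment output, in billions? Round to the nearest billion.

$17,854 billion

Unemployment gap = 8.95 - 6.13 = 2.82 points, so output gap = -2.21 × 2.82 = -6.2322%.
Since Y = Y* × (1 + gap/100), Y* = 16741/0.937678 ≈ 17854 billion.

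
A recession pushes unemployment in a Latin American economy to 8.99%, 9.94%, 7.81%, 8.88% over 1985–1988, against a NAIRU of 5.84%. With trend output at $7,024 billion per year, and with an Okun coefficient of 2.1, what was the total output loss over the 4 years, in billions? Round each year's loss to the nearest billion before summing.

$1,809 billion

Year 1985: gap = -2.1 × (8.99 - 5.84) = -6.615%, loss ≈ 7024 × 6.615/100 ≈ 465.
Year 1986: gap = -2.1 × (9.94 - 5.84) = -8.61%, loss ≈ 7024 × 8.61/100 ≈ 605.
Year 1987: gap = -2.1 × (7.81 - 5.84) = -4.137%, loss ≈ 7024 × 4.137/100 ≈ 291.
Year 1988: gap = -2.1 × (8.88 - 5.84) = -6.384%, loss ≈ 7024 × 6.384/100 ≈ 448.
Total lost output = 465 + 605 + 291 + 448 = 1809 billion.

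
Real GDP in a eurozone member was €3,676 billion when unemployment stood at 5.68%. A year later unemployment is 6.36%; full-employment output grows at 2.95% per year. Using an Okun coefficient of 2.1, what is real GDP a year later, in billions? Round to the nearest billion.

Δu = 6.36 - 5.68 = 0.68 points.
Okun's law (growth form): g_Y = g_Y* - β × Δu = 2.95 - 2.1 × (0.68) = 2.95 - 1.428 = 1.522%.
Real GDP in the next year = 3676 × (1 + 1.522/100) = 3676 × 1.01522 ≈ 3732 billion.

€3,732 billion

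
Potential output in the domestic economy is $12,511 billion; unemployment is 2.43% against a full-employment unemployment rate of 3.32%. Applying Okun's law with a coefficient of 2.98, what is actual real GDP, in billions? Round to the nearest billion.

Unemployment gap = 2.43 - 3.32 = -0.89 points, so the output gap is -2.98 × (-0.89) = 2.6522%.
Actual GDP = 12511 × (1 + 2.6522/100) = 12511 × 1.026522 ≈ 12843 billion.

$12,843 billion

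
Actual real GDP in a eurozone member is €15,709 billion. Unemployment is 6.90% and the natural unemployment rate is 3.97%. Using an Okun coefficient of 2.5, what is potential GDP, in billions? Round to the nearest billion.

€16,951 billion

Unemployment gap = 6.9 - 3.97 = 2.93 points, so output gap = -2.5 × 2.93 = -7.325%.
Since Y = Y* × (1 + gap/100), Y* = 15709/0.92675 ≈ 16951 billion.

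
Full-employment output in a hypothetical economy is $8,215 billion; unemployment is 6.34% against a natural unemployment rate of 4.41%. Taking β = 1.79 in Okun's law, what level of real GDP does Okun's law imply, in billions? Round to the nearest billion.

$7,931 billion

Unemployment gap = 6.34 - 4.41 = 1.93 points, so the output gap is -1.79 × 1.93 = -3.4547%.
Actual GDP = 8215 × (1 - 3.4547/100) = 8215 × 0.965453 ≈ 7931 billion.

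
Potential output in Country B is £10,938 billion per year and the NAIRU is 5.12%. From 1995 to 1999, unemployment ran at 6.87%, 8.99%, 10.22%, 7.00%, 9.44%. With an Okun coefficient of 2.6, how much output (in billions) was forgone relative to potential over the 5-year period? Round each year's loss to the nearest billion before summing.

£4,813 billion

Year 1995: gap = -2.6 × (6.87 - 5.12) = -4.55%, loss ≈ 10938 × 4.55/100 ≈ 498.
Year 1996: gap = -2.6 × (8.99 - 5.12) = -10.062%, loss ≈ 10938 × 10.062/100 ≈ 1101.
Year 1997: gap = -2.6 × (10.22 - 5.12) = -13.26%, loss ≈ 10938 × 13.26/100 ≈ 1450.
Year 1998: gap = -2.6 × (7 - 5.12) = -4.888%, loss ≈ 10938 × 4.888/100 ≈ 535.
Year 1999: gap = -2.6 × (9.44 - 5.12) = -11.232%, loss ≈ 10938 × 11.232/100 ≈ 1229.
Total lost output = 498 + 1101 + 1450 + 535 + 1229 = 4813 billion.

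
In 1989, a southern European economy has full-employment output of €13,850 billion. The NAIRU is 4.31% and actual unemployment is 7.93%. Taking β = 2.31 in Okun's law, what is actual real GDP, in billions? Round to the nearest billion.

€12,692 billion

Unemployment gap = 7.93 - 4.31 = 3.62 points, so the output gap is -2.31 × 3.62 = -8.3622%.
Actual GDP = 13850 × (1 - 8.3622/100) = 13850 × 0.916378 ≈ 12692 billion.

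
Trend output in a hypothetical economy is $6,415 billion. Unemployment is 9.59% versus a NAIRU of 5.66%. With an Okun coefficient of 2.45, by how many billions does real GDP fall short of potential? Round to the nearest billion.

$618 billion

Output gap = -2.45 × (9.59 - 5.66) = -2.45 × 3.93 = -9.6285%.
Actual GDP ≈ 6415 × 0.903715 ≈ 5797 billion, so the shortfall is 6415 - 5797 = 618 billion.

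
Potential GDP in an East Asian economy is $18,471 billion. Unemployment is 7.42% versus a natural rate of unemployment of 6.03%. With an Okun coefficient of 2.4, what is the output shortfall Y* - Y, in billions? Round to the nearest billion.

$616 billion

Output gap = -2.4 × (7.42 - 6.03) = -2.4 × 1.39 = -3.336%.
Actual GDP ≈ 18471 × 0.96664 ≈ 17855 billion, so the shortfall is 18471 - 17855 = 616 billion.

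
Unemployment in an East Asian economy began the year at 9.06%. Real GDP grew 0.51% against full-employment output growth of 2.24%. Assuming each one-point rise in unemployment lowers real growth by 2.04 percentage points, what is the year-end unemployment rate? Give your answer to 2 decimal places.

9.91%

Growth-rate Okun's law: g_Y = g_Y* - β × Δu, so Δu = (g_Y* - g_Y)/β.
Δu = (2.24 - 0.51)/2.04 = 1.73/2.04 = 0.85 percentage points.
Year-end unemployment = 9.06 + 0.85 = 9.91%.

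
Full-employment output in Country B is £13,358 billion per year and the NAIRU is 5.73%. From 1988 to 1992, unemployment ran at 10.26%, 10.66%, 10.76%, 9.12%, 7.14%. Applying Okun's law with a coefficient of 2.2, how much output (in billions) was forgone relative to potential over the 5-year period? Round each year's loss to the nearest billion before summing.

Year 1988: gap = -2.2 × (10.26 - 5.73) = -9.966%, loss ≈ 13358 × 9.966/100 ≈ 1331.
Year 1989: gap = -2.2 × (10.66 - 5.73) = -10.846%, loss ≈ 13358 × 10.846/100 ≈ 1449.
Year 1990: gap = -2.2 × (10.76 - 5.73) = -11.066%, loss ≈ 13358 × 11.066/100 ≈ 1478.
Year 1991: gap = -2.2 × (9.12 - 5.73) = -7.458%, loss ≈ 13358 × 7.458/100 ≈ 996.
Year 1992: gap = -2.2 × (7.14 - 5.73) = -3.102%, loss ≈ 13358 × 3.102/100 ≈ 414.
Total lost output = 1331 + 1449 + 1478 + 996 + 414 = 5668 billion.

£5,668 billion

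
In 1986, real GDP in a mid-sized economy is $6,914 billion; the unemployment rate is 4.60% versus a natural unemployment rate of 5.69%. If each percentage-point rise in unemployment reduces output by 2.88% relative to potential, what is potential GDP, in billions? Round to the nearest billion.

Unemployment gap = 4.6 - 5.69 = -1.09 points, so output gap = -2.88 × (-1.09) = 3.1392%.
Since Y = Y* × (1 + gap/100), Y* = 6914/1.031392 ≈ 6704 billion.

$6,704 billion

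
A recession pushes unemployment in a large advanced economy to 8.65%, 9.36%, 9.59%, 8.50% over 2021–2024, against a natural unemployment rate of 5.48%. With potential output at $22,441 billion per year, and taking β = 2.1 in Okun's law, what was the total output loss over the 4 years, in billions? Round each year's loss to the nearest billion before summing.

Year 2021: gap = -2.1 × (8.65 - 5.48) = -6.657%, loss ≈ 22441 × 6.657/100 ≈ 1494.
Year 2022: gap = -2.1 × (9.36 - 5.48) = -8.148%, loss ≈ 22441 × 8.148/100 ≈ 1828.
Year 2023: gap = -2.1 × (9.59 - 5.48) = -8.631%, loss ≈ 22441 × 8.631/100 ≈ 1937.
Year 2024: gap = -2.1 × (8.5 - 5.48) = -6.342%, loss ≈ 22441 × 6.342/100 ≈ 1423.
Total lost output = 1494 + 1828 + 1937 + 1423 = 6682 billion.

$6,682 billion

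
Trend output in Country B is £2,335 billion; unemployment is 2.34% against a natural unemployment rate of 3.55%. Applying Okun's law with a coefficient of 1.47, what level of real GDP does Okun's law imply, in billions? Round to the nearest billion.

Unemployment gap = 2.34 - 3.55 = -1.21 points, so the output gap is -1.47 × (-1.21) = 1.7787%.
Actual GDP = 2335 × (1 + 1.7787/100) = 2335 × 1.017787 ≈ 2377 billion.

£2,377 billion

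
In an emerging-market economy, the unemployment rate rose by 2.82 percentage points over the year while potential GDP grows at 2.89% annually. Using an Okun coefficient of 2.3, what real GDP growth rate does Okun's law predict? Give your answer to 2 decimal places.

Growth-rate Okun's law: g_Y = g_Y* - β × Δu.
g_Y = 2.89 - 2.3 × (2.82) = 2.89 - 6.486 = -3.596%, i.e. -3.60% to 2 d.p.

-3.60%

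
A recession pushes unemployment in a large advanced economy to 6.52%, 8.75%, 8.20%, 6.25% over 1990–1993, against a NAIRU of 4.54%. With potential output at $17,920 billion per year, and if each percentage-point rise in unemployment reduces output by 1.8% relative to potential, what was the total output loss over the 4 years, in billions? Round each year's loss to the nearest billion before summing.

Year 1990: gap = -1.8 × (6.52 - 4.54) = -3.564%, loss ≈ 17920 × 3.564/100 ≈ 639.
Year 1991: gap = -1.8 × (8.75 - 4.54) = -7.578%, loss ≈ 17920 × 7.578/100 ≈ 1358.
Year 1992: gap = -1.8 × (8.2 - 4.54) = -6.588%, loss ≈ 17920 × 6.588/100 ≈ 1181.
Year 1993: gap = -1.8 × (6.25 - 4.54) = -3.078%, loss ≈ 17920 × 3.078/100 ≈ 552.
Total lost output = 639 + 1358 + 1181 + 552 = 3730 billion.

$3,730 billion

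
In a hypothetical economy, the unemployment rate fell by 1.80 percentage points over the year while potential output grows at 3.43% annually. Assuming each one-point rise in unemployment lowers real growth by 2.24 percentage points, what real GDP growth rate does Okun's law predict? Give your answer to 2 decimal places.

7.46%

Growth-rate Okun's law: g_Y = g_Y* - β × Δu.
g_Y = 3.43 - 2.24 × (-1.80) = 3.43 + 4.032 = 7.462%, i.e. 7.46% to 2 d.p.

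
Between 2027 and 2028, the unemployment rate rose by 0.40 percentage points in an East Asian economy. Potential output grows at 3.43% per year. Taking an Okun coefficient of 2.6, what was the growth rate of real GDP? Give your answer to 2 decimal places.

2.39%

Growth-rate Okun's law: g_Y = g_Y* - β × Δu.
g_Y = 3.43 - 2.6 × (0.40) = 3.43 - 1.04 = 2.39%, i.e. 2.39% to 2 d.p.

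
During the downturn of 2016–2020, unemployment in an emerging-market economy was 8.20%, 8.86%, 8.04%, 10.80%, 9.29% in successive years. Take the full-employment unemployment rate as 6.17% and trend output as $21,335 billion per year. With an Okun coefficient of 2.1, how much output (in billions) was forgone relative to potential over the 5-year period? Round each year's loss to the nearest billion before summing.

Year 2016: gap = -2.1 × (8.2 - 6.17) = -4.263%, loss ≈ 21335 × 4.263/100 ≈ 910.
Year 2017: gap = -2.1 × (8.86 - 6.17) = -5.649%, loss ≈ 21335 × 5.649/100 ≈ 1205.
Year 2018: gap = -2.1 × (8.04 - 6.17) = -3.927%, loss ≈ 21335 × 3.927/100 ≈ 838.
Year 2019: gap = -2.1 × (10.8 - 6.17) = -9.723%, loss ≈ 21335 × 9.723/100 ≈ 2074.
Year 2020: gap = -2.1 × (9.29 - 6.17) = -6.552%, loss ≈ 21335 × 6.552/100 ≈ 1398.
Total lost output = 910 + 1205 + 838 + 2074 + 1398 = 6425 billion.

$6,425 billion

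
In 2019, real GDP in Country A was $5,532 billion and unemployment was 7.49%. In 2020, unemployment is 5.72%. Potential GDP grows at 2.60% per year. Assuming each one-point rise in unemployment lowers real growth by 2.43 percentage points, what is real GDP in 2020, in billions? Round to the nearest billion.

Δu = 5.72 - 7.49 = -1.77 points.
Okun's law (growth form): g_Y = g_Y* - β × Δu = 2.60 - 2.43 × (-1.77) = 2.6 + 4.3011 = 6.9011%.
Real GDP in the next year = 5532 × (1 + 6.9011/100) = 5532 × 1.069011 ≈ 5914 billion.

$5,914 billion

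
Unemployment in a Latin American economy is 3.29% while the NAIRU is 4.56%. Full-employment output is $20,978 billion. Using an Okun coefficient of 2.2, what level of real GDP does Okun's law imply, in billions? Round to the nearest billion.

Unemployment gap = 3.29 - 4.56 = -1.27 points, so the output gap is -2.2 × (-1.27) = 2.794%.
Actual GDP = 20978 × (1 + 2.794/100) = 20978 × 1.02794 ≈ 21564 billion.

$21,564 billion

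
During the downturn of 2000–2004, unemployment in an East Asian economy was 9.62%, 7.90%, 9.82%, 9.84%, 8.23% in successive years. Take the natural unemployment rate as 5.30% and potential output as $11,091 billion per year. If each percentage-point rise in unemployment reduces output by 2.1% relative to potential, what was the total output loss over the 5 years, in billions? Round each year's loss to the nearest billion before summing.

$4,404 billion

Year 2000: gap = -2.1 × (9.62 - 5.3) = -9.072%, loss ≈ 11091 × 9.072/100 ≈ 1006.
Year 2001: gap = -2.1 × (7.9 - 5.3) = -5.46%, loss ≈ 11091 × 5.46/100 ≈ 606.
Year 2002: gap = -2.1 × (9.82 - 5.3) = -9.492%, loss ≈ 11091 × 9.492/100 ≈ 1053.
Year 2003: gap = -2.1 × (9.84 - 5.3) = -9.534%, loss ≈ 11091 × 9.534/100 ≈ 1057.
Year 2004: gap = -2.1 × (8.23 - 5.3) = -6.153%, loss ≈ 11091 × 6.153/100 ≈ 682.
Total lost output = 1006 + 606 + 1053 + 1057 + 682 = 4404 billion.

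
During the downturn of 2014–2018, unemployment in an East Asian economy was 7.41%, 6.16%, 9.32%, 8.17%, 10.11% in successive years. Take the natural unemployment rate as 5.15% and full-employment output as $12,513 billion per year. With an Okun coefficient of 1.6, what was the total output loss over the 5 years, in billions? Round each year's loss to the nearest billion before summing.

Year 2014: gap = -1.6 × (7.41 - 5.15) = -3.616%, loss ≈ 12513 × 3.616/100 ≈ 452.
Year 2015: gap = -1.6 × (6.16 - 5.15) = -1.616%, loss ≈ 12513 × 1.616/100 ≈ 202.
Year 2016: gap = -1.6 × (9.32 - 5.15) = -6.672%, loss ≈ 12513 × 6.672/100 ≈ 835.
Year 2017: gap = -1.6 × (8.17 - 5.15) = -4.832%, loss ≈ 12513 × 4.832/100 ≈ 605.
Year 2018: gap = -1.6 × (10.11 - 5.15) = -7.936%, loss ≈ 12513 × 7.936/100 ≈ 993.
Total lost output = 452 + 202 + 835 + 605 + 993 = 3087 billion.

$3,087 billion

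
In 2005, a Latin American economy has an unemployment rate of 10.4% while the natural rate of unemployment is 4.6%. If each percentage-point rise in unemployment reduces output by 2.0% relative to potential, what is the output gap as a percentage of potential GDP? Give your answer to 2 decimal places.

-11.60%

The unemployment gap is 10.4 - 4.6 = 5.8 percentage points.
Okun's law gives an output gap of -2 × 5.8 = -11.6%, i.e. 11.60% below potential.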